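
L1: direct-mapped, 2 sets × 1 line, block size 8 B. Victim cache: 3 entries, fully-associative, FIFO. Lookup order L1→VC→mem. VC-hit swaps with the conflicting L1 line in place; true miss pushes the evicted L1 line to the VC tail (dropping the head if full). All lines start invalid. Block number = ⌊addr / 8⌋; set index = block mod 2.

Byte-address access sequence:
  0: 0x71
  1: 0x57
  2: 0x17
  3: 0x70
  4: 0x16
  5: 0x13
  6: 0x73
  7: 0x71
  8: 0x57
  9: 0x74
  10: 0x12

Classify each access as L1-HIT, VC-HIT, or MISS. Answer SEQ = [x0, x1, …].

#0 0x71→b14/s0 MISS; vc=[]
#1 0x57→b10/s0 MISS; vc=[14]
#2 0x17→b2/s0 MISS; vc=[14,10]
#3 0x70→b14/s0 VC-HIT; vc=[2,10]
#4 0x16→b2/s0 VC-HIT; vc=[14,10]
#5 0x13→b2/s0 L1-HIT; vc=[14,10]
#6 0x73→b14/s0 VC-HIT; vc=[2,10]
#7 0x71→b14/s0 L1-HIT; vc=[2,10]
#8 0x57→b10/s0 VC-HIT; vc=[2,14]
#9 0x74→b14/s0 VC-HIT; vc=[2,10]
#10 0x12→b2/s0 VC-HIT; vc=[14,10]

SEQ = [MISS, MISS, MISS, VC-HIT, VC-HIT, L1-HIT, VC-HIT, L1-HIT, VC-HIT, VC-HIT, VC-HIT]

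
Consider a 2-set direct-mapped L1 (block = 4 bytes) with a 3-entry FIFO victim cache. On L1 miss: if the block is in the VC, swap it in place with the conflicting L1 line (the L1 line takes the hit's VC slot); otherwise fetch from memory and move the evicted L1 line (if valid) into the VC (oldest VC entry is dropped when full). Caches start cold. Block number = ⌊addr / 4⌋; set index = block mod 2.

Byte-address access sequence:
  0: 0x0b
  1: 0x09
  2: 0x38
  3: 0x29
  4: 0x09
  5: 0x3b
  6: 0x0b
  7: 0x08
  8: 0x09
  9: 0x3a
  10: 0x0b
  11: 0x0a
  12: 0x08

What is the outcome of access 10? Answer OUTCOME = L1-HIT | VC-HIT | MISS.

OUTCOME = VC-HIT

#0 0xb→b2/s0 MISS; vc=[]
#1 0x9→b2/s0 L1-HIT; vc=[]
#2 0x38→b14/s0 MISS; vc=[2]
#3 0x29→b10/s0 MISS; vc=[2,14]
#4 0x9→b2/s0 VC-HIT; vc=[10,14]
#5 0x3b→b14/s0 VC-HIT; vc=[10,2]
#6 0xb→b2/s0 VC-HIT; vc=[10,14]
#7 0x8→b2/s0 L1-HIT; vc=[10,14]
#8 0x9→b2/s0 L1-HIT; vc=[10,14]
#9 0x3a→b14/s0 VC-HIT; vc=[10,2]
#10 0xb→b2/s0 VC-HIT; vc=[10,14]
#11 0xa→b2/s0 L1-HIT; vc=[10,14]
#12 0x8→b2/s0 L1-HIT; vc=[10,14]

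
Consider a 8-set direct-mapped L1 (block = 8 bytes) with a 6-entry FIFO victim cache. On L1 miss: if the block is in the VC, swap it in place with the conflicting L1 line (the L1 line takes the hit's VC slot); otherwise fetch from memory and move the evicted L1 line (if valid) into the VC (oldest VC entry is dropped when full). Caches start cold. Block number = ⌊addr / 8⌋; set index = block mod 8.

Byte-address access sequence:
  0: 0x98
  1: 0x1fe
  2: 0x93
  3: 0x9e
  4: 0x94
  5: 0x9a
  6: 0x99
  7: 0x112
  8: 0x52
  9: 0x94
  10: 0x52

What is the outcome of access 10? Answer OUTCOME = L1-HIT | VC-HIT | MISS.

0: 0x98 (blk 19, set 3) → MISS  vc=[]
1: 0x1fe (blk 63, set 7) → MISS  vc=[]
2: 0x93 (blk 18, set 2) → MISS  vc=[]
3: 0x9e (blk 19, set 3) → L1-HIT  vc=[]
4: 0x94 (blk 18, set 2) → L1-HIT  vc=[]
5: 0x9a (blk 19, set 3) → L1-HIT  vc=[]
6: 0x99 (blk 19, set 3) → L1-HIT  vc=[]
7: 0x112 (blk 34, set 2) → MISS  vc=[18]
8: 0x52 (blk 10, set 2) → MISS  vc=[18, 34]
9: 0x94 (blk 18, set 2) → VC-HIT  vc=[10, 34]
10: 0x52 (blk 10, set 2) → VC-HIT  vc=[18, 34]

OUTCOME = VC-HIT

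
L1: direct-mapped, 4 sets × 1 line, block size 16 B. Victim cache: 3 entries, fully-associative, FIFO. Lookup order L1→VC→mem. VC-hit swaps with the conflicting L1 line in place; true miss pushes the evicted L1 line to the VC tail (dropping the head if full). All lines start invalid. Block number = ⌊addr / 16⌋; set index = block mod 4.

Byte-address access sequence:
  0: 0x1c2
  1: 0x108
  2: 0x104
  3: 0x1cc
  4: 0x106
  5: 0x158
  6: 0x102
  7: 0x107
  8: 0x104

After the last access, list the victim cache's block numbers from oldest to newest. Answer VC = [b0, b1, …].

VC = [28]

#0 0x1c2→b28/s0 MISS; vc=[]
#1 0x108→b16/s0 MISS; vc=[28]
#2 0x104→b16/s0 L1-HIT; vc=[28]
#3 0x1cc→b28/s0 VC-HIT; vc=[16]
#4 0x106→b16/s0 VC-HIT; vc=[28]
#5 0x158→b21/s1 MISS; vc=[28]
#6 0x102→b16/s0 L1-HIT; vc=[28]
#7 0x107→b16/s0 L1-HIT; vc=[28]
#8 0x104→b16/s0 L1-HIT; vc=[28]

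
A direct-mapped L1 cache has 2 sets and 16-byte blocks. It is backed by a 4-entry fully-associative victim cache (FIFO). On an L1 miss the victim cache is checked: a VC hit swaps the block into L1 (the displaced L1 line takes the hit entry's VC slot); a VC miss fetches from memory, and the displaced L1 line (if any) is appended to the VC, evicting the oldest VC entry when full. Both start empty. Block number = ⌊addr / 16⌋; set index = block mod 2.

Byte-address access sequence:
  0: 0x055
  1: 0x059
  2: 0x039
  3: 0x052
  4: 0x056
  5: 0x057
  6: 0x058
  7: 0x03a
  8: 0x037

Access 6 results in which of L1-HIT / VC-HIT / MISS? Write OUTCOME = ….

0: 0x55 (blk 5, set 1) → MISS  vc=[]
1: 0x59 (blk 5, set 1) → L1-HIT  vc=[]
2: 0x39 (blk 3, set 1) → MISS  vc=[5]
3: 0x52 (blk 5, set 1) → VC-HIT  vc=[3]
4: 0x56 (blk 5, set 1) → L1-HIT  vc=[3]
5: 0x57 (blk 5, set 1) → L1-HIT  vc=[3]
6: 0x58 (blk 5, set 1) → L1-HIT  vc=[3]
7: 0x3a (blk 3, set 1) → VC-HIT  vc=[5]
8: 0x37 (blk 3, set 1) → L1-HIT  vc=[5]

OUTCOME = L1-HIT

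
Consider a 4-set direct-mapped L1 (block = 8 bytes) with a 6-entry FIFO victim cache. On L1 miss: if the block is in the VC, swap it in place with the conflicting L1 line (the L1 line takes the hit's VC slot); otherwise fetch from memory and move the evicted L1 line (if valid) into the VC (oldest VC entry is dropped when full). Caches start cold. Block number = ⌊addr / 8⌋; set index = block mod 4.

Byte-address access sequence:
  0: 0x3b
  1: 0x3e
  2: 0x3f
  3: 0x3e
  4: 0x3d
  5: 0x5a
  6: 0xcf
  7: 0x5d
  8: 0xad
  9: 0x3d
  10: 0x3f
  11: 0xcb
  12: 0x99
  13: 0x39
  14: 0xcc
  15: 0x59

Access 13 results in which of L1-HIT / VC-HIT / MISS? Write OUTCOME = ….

OUTCOME = VC-HIT

  [0] addr=0x3b blk=7 s=3: MISS | VC []
  [1] addr=0x3e blk=7 s=3: L1-HIT | VC []
  [2] addr=0x3f blk=7 s=3: L1-HIT | VC []
  [3] addr=0x3e blk=7 s=3: L1-HIT | VC []
  [4] addr=0x3d blk=7 s=3: L1-HIT | VC []
  [5] addr=0x5a blk=11 s=3: MISS | VC [7]
  [6] addr=0xcf blk=25 s=1: MISS | VC [7]
  [7] addr=0x5d blk=11 s=3: L1-HIT | VC [7]
  [8] addr=0xad blk=21 s=1: MISS | VC [7, 25]
  [9] addr=0x3d blk=7 s=3: VC-HIT | VC [11, 25]
  [10] addr=0x3f blk=7 s=3: L1-HIT | VC [11, 25]
  [11] addr=0xcb blk=25 s=1: VC-HIT | VC [11, 21]
  [12] addr=0x99 blk=19 s=3: MISS | VC [11, 21, 7]
  [13] addr=0x39 blk=7 s=3: VC-HIT | VC [11, 21, 19]
  [14] addr=0xcc blk=25 s=1: L1-HIT | VC [11, 21, 19]
  [15] addr=0x59 blk=11 s=3: VC-HIT | VC [7, 21, 19]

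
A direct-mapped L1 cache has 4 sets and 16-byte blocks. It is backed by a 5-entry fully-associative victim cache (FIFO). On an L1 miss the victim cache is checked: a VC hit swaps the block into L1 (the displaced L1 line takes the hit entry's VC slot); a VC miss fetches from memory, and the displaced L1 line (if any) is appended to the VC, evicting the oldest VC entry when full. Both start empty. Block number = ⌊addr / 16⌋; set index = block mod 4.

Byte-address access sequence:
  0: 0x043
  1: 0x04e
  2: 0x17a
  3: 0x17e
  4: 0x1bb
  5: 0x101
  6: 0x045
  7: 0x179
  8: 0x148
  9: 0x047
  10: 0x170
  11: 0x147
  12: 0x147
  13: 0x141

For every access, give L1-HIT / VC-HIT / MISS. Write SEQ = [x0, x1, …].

SEQ = [MISS, L1-HIT, MISS, L1-HIT, MISS, MISS, VC-HIT, VC-HIT, MISS, VC-HIT, L1-HIT, VC-HIT, L1-HIT, L1-HIT]

  [0] addr=0x43 blk=4 s=0: MISS | VC []
  [1] addr=0x4e blk=4 s=0: L1-HIT | VC []
  [2] addr=0x17a blk=23 s=3: MISS | VC []
  [3] addr=0x17e blk=23 s=3: L1-HIT | VC []
  [4] addr=0x1bb blk=27 s=3: MISS | VC [23]
  [5] addr=0x101 blk=16 s=0: MISS | VC [23, 4]
  [6] addr=0x45 blk=4 s=0: VC-HIT | VC [23, 16]
  [7] addr=0x179 blk=23 s=3: VC-HIT | VC [27, 16]
  [8] addr=0x148 blk=20 s=0: MISS | VC [27, 16, 4]
  [9] addr=0x47 blk=4 s=0: VC-HIT | VC [27, 16, 20]
  [10] addr=0x170 blk=23 s=3: L1-HIT | VC [27, 16, 20]
  [11] addr=0x147 blk=20 s=0: VC-HIT | VC [27, 16, 4]
  [12] addr=0x147 blk=20 s=0: L1-HIT | VC [27, 16, 4]
  [13] addr=0x141 blk=20 s=0: L1-HIT | VC [27, 16, 4]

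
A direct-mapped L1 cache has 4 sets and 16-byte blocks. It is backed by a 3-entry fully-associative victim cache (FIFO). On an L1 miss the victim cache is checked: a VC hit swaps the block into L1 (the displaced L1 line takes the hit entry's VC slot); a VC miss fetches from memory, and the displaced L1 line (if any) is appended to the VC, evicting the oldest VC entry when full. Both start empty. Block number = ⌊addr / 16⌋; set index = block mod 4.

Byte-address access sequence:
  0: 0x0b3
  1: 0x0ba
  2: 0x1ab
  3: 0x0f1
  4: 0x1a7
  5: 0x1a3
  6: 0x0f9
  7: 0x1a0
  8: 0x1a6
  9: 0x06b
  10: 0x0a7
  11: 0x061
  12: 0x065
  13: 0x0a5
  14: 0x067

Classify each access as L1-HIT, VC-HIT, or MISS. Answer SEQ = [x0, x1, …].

  [0] addr=0xb3 blk=11 s=3: MISS | VC []
  [1] addr=0xba blk=11 s=3: L1-HIT | VC []
  [2] addr=0x1ab blk=26 s=2: MISS | VC []
  [3] addr=0xf1 blk=15 s=3: MISS | VC [11]
  [4] addr=0x1a7 blk=26 s=2: L1-HIT | VC [11]
  [5] addr=0x1a3 blk=26 s=2: L1-HIT | VC [11]
  [6] addr=0xf9 blk=15 s=3: L1-HIT | VC [11]
  [7] addr=0x1a0 blk=26 s=2: L1-HIT | VC [11]
  [8] addr=0x1a6 blk=26 s=2: L1-HIT | VC [11]
  [9] addr=0x6b blk=6 s=2: MISS | VC [11, 26]
  [10] addr=0xa7 blk=10 s=2: MISS | VC [11, 26, 6]
  [11] addr=0x61 blk=6 s=2: VC-HIT | VC [11, 26, 10]
  [12] addr=0x65 blk=6 s=2: L1-HIT | VC [11, 26, 10]
  [13] addr=0xa5 blk=10 s=2: VC-HIT | VC [11, 26, 6]
  [14] addr=0x67 blk=6 s=2: VC-HIT | VC [11, 26, 10]

SEQ = [MISS, L1-HIT, MISS, MISS, L1-HIT, L1-HIT, L1-HIT, L1-HIT, L1-HIT, MISS, MISS, VC-HIT, L1-HIT, VC-HIT, VC-HIT]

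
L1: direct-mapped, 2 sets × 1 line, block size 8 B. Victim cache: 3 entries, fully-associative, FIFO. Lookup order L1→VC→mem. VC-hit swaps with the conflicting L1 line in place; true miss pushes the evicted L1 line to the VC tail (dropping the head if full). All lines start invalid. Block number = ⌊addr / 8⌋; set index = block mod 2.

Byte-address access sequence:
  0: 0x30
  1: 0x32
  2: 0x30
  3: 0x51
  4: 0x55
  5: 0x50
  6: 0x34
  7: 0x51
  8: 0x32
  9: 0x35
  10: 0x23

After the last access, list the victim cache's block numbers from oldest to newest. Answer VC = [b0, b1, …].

0: 0x30 (blk 6, set 0) → MISS  vc=[]
1: 0x32 (blk 6, set 0) → L1-HIT  vc=[]
2: 0x30 (blk 6, set 0) → L1-HIT  vc=[]
3: 0x51 (blk 10, set 0) → MISS  vc=[6]
4: 0x55 (blk 10, set 0) → L1-HIT  vc=[6]
5: 0x50 (blk 10, set 0) → L1-HIT  vc=[6]
6: 0x34 (blk 6, set 0) → VC-HIT  vc=[10]
7: 0x51 (blk 10, set 0) → VC-HIT  vc=[6]
8: 0x32 (blk 6, set 0) → VC-HIT  vc=[10]
9: 0x35 (blk 6, set 0) → L1-HIT  vc=[10]
10: 0x23 (blk 4, set 0) → MISS  vc=[10, 6]

VC = [10, 6]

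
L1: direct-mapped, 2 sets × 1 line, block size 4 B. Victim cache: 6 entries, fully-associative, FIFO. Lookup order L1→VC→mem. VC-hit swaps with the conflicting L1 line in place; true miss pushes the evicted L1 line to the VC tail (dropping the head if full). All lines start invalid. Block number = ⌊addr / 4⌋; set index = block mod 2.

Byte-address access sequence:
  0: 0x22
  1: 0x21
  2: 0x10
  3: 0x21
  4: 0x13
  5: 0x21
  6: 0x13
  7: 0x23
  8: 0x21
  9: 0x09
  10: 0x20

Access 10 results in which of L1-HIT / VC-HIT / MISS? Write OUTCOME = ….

OUTCOME = VC-HIT

0: 0x22 (blk 8, set 0) → MISS  vc=[]
1: 0x21 (blk 8, set 0) → L1-HIT  vc=[]
2: 0x10 (blk 4, set 0) → MISS  vc=[8]
3: 0x21 (blk 8, set 0) → VC-HIT  vc=[4]
4: 0x13 (blk 4, set 0) → VC-HIT  vc=[8]
5: 0x21 (blk 8, set 0) → VC-HIT  vc=[4]
6: 0x13 (blk 4, set 0) → VC-HIT  vc=[8]
7: 0x23 (blk 8, set 0) → VC-HIT  vc=[4]
8: 0x21 (blk 8, set 0) → L1-HIT  vc=[4]
9: 0x9 (blk 2, set 0) → MISS  vc=[4, 8]
10: 0x20 (blk 8, set 0) → VC-HIT  vc=[4, 2]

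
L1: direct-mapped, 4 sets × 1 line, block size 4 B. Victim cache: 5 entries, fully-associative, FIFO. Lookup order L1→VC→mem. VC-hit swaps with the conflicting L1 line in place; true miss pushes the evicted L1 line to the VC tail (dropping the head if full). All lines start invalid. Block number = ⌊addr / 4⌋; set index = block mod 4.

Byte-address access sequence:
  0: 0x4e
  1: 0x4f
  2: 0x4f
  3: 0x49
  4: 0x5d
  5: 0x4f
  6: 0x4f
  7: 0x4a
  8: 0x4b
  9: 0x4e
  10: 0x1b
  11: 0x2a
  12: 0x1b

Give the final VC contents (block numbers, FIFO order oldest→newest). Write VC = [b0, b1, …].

VC = [23, 18, 10]

0: 0x4e (blk 19, set 3) → MISS  vc=[]
1: 0x4f (blk 19, set 3) → L1-HIT  vc=[]
2: 0x4f (blk 19, set 3) → L1-HIT  vc=[]
3: 0x49 (blk 18, set 2) → MISS  vc=[]
4: 0x5d (blk 23, set 3) → MISS  vc=[19]
5: 0x4f (blk 19, set 3) → VC-HIT  vc=[23]
6: 0x4f (blk 19, set 3) → L1-HIT  vc=[23]
7: 0x4a (blk 18, set 2) → L1-HIT  vc=[23]
8: 0x4b (blk 18, set 2) → L1-HIT  vc=[23]
9: 0x4e (blk 19, set 3) → L1-HIT  vc=[23]
10: 0x1b (blk 6, set 2) → MISS  vc=[23, 18]
11: 0x2a (blk 10, set 2) → MISS  vc=[23, 18, 6]
12: 0x1b (blk 6, set 2) → VC-HIT  vc=[23, 18, 10]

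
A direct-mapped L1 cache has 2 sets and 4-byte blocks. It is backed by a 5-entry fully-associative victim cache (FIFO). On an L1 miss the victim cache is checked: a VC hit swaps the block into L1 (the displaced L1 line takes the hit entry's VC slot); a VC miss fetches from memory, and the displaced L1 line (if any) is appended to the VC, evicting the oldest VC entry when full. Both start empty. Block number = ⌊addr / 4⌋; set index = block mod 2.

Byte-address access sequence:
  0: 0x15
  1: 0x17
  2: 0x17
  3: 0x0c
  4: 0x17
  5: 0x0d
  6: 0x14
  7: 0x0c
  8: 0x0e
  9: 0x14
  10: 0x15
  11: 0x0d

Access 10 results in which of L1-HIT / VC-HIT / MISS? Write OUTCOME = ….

OUTCOME = L1-HIT

  [0] addr=0x15 blk=5 s=1: MISS | VC []
  [1] addr=0x17 blk=5 s=1: L1-HIT | VC []
  [2] addr=0x17 blk=5 s=1: L1-HIT | VC []
  [3] addr=0xc blk=3 s=1: MISS | VC [5]
  [4] addr=0x17 blk=5 s=1: VC-HIT | VC [3]
  [5] addr=0xd blk=3 s=1: VC-HIT | VC [5]
  [6] addr=0x14 blk=5 s=1: VC-HIT | VC [3]
  [7] addr=0xc blk=3 s=1: VC-HIT | VC [5]
  [8] addr=0xe blk=3 s=1: L1-HIT | VC [5]
  [9] addr=0x14 blk=5 s=1: VC-HIT | VC [3]
  [10] addr=0x15 blk=5 s=1: L1-HIT | VC [3]
  [11] addr=0xd blk=3 s=1: VC-HIT | VC [5]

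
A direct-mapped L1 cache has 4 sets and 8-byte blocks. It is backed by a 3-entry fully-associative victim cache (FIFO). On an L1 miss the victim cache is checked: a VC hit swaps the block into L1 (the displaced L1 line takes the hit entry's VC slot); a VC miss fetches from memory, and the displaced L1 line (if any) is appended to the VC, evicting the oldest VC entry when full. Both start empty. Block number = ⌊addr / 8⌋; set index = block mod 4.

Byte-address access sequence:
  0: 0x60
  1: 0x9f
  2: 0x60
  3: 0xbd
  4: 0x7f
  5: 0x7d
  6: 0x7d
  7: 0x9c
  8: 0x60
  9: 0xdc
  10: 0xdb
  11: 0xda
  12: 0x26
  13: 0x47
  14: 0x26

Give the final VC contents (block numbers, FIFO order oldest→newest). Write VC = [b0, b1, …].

#0 0x60→b12/s0 MISS; vc=[]
#1 0x9f→b19/s3 MISS; vc=[]
#2 0x60→b12/s0 L1-HIT; vc=[]
#3 0xbd→b23/s3 MISS; vc=[19]
#4 0x7f→b15/s3 MISS; vc=[19,23]
#5 0x7d→b15/s3 L1-HIT; vc=[19,23]
#6 0x7d→b15/s3 L1-HIT; vc=[19,23]
#7 0x9c→b19/s3 VC-HIT; vc=[15,23]
#8 0x60→b12/s0 L1-HIT; vc=[15,23]
#9 0xdc→b27/s3 MISS; vc=[15,23,19]
#10 0xdb→b27/s3 L1-HIT; vc=[15,23,19]
#11 0xda→b27/s3 L1-HIT; vc=[15,23,19]
#12 0x26→b4/s0 MISS; vc=[23,19,12]
#13 0x47→b8/s0 MISS; vc=[19,12,4]
#14 0x26→b4/s0 VC-HIT; vc=[19,12,8]

VC = [19, 12, 8]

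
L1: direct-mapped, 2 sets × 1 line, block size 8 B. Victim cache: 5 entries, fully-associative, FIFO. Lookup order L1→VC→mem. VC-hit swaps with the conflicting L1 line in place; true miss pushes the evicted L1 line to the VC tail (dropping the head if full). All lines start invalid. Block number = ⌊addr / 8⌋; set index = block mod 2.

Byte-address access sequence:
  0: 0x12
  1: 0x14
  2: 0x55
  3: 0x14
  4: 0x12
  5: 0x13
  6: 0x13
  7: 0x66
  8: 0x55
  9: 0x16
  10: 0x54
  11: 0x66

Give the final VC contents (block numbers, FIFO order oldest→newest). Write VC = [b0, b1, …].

  [0] addr=0x12 blk=2 s=0: MISS | VC []
  [1] addr=0x14 blk=2 s=0: L1-HIT | VC []
  [2] addr=0x55 blk=10 s=0: MISS | VC [2]
  [3] addr=0x14 blk=2 s=0: VC-HIT | VC [10]
  [4] addr=0x12 blk=2 s=0: L1-HIT | VC [10]
  [5] addr=0x13 blk=2 s=0: L1-HIT | VC [10]
  [6] addr=0x13 blk=2 s=0: L1-HIT | VC [10]
  [7] addr=0x66 blk=12 s=0: MISS | VC [10, 2]
  [8] addr=0x55 blk=10 s=0: VC-HIT | VC [12, 2]
  [9] addr=0x16 blk=2 s=0: VC-HIT | VC [12, 10]
  [10] addr=0x54 blk=10 s=0: VC-HIT | VC [12, 2]
  [11] addr=0x66 blk=12 s=0: VC-HIT | VC [10, 2]

VC = [10, 2]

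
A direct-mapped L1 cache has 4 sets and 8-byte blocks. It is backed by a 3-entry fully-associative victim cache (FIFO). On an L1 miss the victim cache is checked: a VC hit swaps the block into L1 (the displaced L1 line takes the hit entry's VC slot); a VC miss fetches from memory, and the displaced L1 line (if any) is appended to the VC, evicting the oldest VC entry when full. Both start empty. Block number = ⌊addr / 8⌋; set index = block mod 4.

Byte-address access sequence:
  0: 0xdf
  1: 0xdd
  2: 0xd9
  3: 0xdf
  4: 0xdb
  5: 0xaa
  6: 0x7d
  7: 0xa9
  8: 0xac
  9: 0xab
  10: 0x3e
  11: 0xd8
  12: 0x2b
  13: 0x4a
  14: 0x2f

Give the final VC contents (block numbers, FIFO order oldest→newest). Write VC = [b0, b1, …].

VC = [15, 21, 9]

  [0] addr=0xdf blk=27 s=3: MISS | VC []
  [1] addr=0xdd blk=27 s=3: L1-HIT | VC []
  [2] addr=0xd9 blk=27 s=3: L1-HIT | VC []
  [3] addr=0xdf blk=27 s=3: L1-HIT | VC []
  [4] addr=0xdb blk=27 s=3: L1-HIT | VC []
  [5] addr=0xaa blk=21 s=1: MISS | VC []
  [6] addr=0x7d blk=15 s=3: MISS | VC [27]
  [7] addr=0xa9 blk=21 s=1: L1-HIT | VC [27]
  [8] addr=0xac blk=21 s=1: L1-HIT | VC [27]
  [9] addr=0xab blk=21 s=1: L1-HIT | VC [27]
  [10] addr=0x3e blk=7 s=3: MISS | VC [27, 15]
  [11] addr=0xd8 blk=27 s=3: VC-HIT | VC [7, 15]
  [12] addr=0x2b blk=5 s=1: MISS | VC [7, 15, 21]
  [13] addr=0x4a blk=9 s=1: MISS | VC [15, 21, 5]
  [14] addr=0x2f blk=5 s=1: VC-HIT | VC [15, 21, 9]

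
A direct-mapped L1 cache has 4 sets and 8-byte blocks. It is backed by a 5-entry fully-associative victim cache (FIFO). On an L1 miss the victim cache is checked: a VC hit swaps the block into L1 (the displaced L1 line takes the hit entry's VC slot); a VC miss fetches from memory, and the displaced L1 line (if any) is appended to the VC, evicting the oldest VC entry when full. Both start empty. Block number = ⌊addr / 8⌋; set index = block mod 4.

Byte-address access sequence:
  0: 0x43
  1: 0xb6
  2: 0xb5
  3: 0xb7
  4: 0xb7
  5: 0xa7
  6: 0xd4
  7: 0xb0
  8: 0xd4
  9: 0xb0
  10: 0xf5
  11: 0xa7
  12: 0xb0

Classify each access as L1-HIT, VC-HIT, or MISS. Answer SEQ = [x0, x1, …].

  [0] addr=0x43 blk=8 s=0: MISS | VC []
  [1] addr=0xb6 blk=22 s=2: MISS | VC []
  [2] addr=0xb5 blk=22 s=2: L1-HIT | VC []
  [3] addr=0xb7 blk=22 s=2: L1-HIT | VC []
  [4] addr=0xb7 blk=22 s=2: L1-HIT | VC []
  [5] addr=0xa7 blk=20 s=0: MISS | VC [8]
  [6] addr=0xd4 blk=26 s=2: MISS | VC [8, 22]
  [7] addr=0xb0 blk=22 s=2: VC-HIT | VC [8, 26]
  [8] addr=0xd4 blk=26 s=2: VC-HIT | VC [8, 22]
  [9] addr=0xb0 blk=22 s=2: VC-HIT | VC [8, 26]
  [10] addr=0xf5 blk=30 s=2: MISS | VC [8, 26, 22]
  [11] addr=0xa7 blk=20 s=0: L1-HIT | VC [8, 26, 22]
  [12] addr=0xb0 blk=22 s=2: VC-HIT | VC [8, 26, 30]

SEQ = [MISS, MISS, L1-HIT, L1-HIT, L1-HIT, MISS, MISS, VC-HIT, VC-HIT, VC-HIT, MISS, L1-HIT, VC-HIT]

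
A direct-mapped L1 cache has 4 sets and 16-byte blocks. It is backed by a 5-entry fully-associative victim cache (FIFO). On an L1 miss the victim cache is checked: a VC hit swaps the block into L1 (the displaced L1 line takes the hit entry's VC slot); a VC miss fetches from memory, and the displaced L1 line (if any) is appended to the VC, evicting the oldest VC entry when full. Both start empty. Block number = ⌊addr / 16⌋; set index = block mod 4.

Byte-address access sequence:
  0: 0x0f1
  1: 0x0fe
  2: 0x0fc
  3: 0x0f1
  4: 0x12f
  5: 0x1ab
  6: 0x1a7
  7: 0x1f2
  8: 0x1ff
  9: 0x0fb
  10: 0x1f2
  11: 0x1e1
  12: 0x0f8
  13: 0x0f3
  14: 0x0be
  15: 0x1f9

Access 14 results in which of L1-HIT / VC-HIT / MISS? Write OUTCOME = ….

0: 0xf1 (blk 15, set 3) → MISS  vc=[]
1: 0xfe (blk 15, set 3) → L1-HIT  vc=[]
2: 0xfc (blk 15, set 3) → L1-HIT  vc=[]
3: 0xf1 (blk 15, set 3) → L1-HIT  vc=[]
4: 0x12f (blk 18, set 2) → MISS  vc=[]
5: 0x1ab (blk 26, set 2) → MISS  vc=[18]
6: 0x1a7 (blk 26, set 2) → L1-HIT  vc=[18]
7: 0x1f2 (blk 31, set 3) → MISS  vc=[18, 15]
8: 0x1ff (blk 31, set 3) → L1-HIT  vc=[18, 15]
9: 0xfb (blk 15, set 3) → VC-HIT  vc=[18, 31]
10: 0x1f2 (blk 31, set 3) → VC-HIT  vc=[18, 15]
11: 0x1e1 (blk 30, set 2) → MISS  vc=[18, 15, 26]
12: 0xf8 (blk 15, set 3) → VC-HIT  vc=[18, 31, 26]
13: 0xf3 (blk 15, set 3) → L1-HIT  vc=[18, 31, 26]
14: 0xbe (blk 11, set 3) → MISS  vc=[18, 31, 26, 15]
15: 0x1f9 (blk 31, set 3) → VC-HIT  vc=[18, 11, 26, 15]

OUTCOME = MISS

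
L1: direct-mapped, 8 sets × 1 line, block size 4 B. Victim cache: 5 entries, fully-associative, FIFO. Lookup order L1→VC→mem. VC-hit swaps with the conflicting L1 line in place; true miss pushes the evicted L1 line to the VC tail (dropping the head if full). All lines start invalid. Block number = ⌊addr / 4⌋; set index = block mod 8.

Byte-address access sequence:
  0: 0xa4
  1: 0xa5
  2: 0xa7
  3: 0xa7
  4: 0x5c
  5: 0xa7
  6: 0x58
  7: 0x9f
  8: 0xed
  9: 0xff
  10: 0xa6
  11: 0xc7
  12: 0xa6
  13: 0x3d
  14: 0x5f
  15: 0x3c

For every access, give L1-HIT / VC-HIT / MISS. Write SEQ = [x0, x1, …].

SEQ = [MISS, L1-HIT, L1-HIT, L1-HIT, MISS, L1-HIT, MISS, MISS, MISS, MISS, L1-HIT, MISS, VC-HIT, MISS, VC-HIT, VC-HIT]

  [0] addr=0xa4 blk=41 s=1: MISS | VC []
  [1] addr=0xa5 blk=41 s=1: L1-HIT | VC []
  [2] addr=0xa7 blk=41 s=1: L1-HIT | VC []
  [3] addr=0xa7 blk=41 s=1: L1-HIT | VC []
  [4] addr=0x5c blk=23 s=7: MISS | VC []
  [5] addr=0xa7 blk=41 s=1: L1-HIT | VC []
  [6] addr=0x58 blk=22 s=6: MISS | VC []
  [7] addr=0x9f blk=39 s=7: MISS | VC [23]
  [8] addr=0xed blk=59 s=3: MISS | VC [23]
  [9] addr=0xff blk=63 s=7: MISS | VC [23, 39]
  [10] addr=0xa6 blk=41 s=1: L1-HIT | VC [23, 39]
  [11] addr=0xc7 blk=49 s=1: MISS | VC [23, 39, 41]
  [12] addr=0xa6 blk=41 s=1: VC-HIT | VC [23, 39, 49]
  [13] addr=0x3d blk=15 s=7: MISS | VC [23, 39, 49, 63]
  [14] addr=0x5f blk=23 s=7: VC-HIT | VC [15, 39, 49, 63]
  [15] addr=0x3c blk=15 s=7: VC-HIT | VC [23, 39, 49, 63]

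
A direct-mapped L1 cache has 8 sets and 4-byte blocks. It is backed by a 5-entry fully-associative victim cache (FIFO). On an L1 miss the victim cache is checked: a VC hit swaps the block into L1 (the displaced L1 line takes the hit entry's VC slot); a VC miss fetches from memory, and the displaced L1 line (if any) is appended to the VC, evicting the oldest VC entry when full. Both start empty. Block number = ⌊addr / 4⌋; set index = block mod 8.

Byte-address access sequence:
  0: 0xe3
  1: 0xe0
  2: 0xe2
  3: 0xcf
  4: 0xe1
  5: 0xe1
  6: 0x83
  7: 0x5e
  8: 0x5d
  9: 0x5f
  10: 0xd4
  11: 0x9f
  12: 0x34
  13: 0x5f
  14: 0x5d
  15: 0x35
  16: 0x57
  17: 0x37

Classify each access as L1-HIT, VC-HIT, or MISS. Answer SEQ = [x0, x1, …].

#0 0xe3→b56/s0 MISS; vc=[]
#1 0xe0→b56/s0 L1-HIT; vc=[]
#2 0xe2→b56/s0 L1-HIT; vc=[]
#3 0xcf→b51/s3 MISS; vc=[]
#4 0xe1→b56/s0 L1-HIT; vc=[]
#5 0xe1→b56/s0 L1-HIT; vc=[]
#6 0x83→b32/s0 MISS; vc=[56]
#7 0x5e→b23/s7 MISS; vc=[56]
#8 0x5d→b23/s7 L1-HIT; vc=[56]
#9 0x5f→b23/s7 L1-HIT; vc=[56]
#10 0xd4→b53/s5 MISS; vc=[56]
#11 0x9f→b39/s7 MISS; vc=[56,23]
#12 0x34→b13/s5 MISS; vc=[56,23,53]
#13 0x5f→b23/s7 VC-HIT; vc=[56,39,53]
#14 0x5d→b23/s7 L1-HIT; vc=[56,39,53]
#15 0x35→b13/s5 L1-HIT; vc=[56,39,53]
#16 0x57→b21/s5 MISS; vc=[56,39,53,13]
#17 0x37→b13/s5 VC-HIT; vc=[56,39,53,21]

SEQ = [MISS, L1-HIT, L1-HIT, MISS, L1-HIT, L1-HIT, MISS, MISS, L1-HIT, L1-HIT, MISS, MISS, MISS, VC-HIT, L1-HIT, L1-HIT, MISS, VC-HIT]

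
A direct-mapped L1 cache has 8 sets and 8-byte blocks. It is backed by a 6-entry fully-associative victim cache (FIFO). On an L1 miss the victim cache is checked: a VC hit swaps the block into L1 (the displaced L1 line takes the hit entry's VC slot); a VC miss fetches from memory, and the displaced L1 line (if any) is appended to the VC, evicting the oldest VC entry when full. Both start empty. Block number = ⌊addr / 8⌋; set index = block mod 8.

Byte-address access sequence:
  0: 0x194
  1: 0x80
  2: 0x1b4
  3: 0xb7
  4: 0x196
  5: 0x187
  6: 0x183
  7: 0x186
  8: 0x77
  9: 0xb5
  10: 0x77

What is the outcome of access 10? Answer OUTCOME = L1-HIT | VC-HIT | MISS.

#0 0x194→b50/s2 MISS; vc=[]
#1 0x80→b16/s0 MISS; vc=[]
#2 0x1b4→b54/s6 MISS; vc=[]
#3 0xb7→b22/s6 MISS; vc=[54]
#4 0x196→b50/s2 L1-HIT; vc=[54]
#5 0x187→b48/s0 MISS; vc=[54,16]
#6 0x183→b48/s0 L1-HIT; vc=[54,16]
#7 0x186→b48/s0 L1-HIT; vc=[54,16]
#8 0x77→b14/s6 MISS; vc=[54,16,22]
#9 0xb5→b22/s6 VC-HIT; vc=[54,16,14]
#10 0x77→b14/s6 VC-HIT; vc=[54,16,22]

OUTCOME = VC-HIT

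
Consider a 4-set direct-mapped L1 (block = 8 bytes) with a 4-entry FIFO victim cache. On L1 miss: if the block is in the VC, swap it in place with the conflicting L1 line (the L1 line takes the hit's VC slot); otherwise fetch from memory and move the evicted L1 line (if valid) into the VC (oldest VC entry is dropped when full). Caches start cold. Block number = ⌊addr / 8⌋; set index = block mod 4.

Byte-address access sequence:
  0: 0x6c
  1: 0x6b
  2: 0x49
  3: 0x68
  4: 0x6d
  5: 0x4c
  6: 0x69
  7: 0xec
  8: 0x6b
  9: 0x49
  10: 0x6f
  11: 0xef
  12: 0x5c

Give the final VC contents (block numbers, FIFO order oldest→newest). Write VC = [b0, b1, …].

  [0] addr=0x6c blk=13 s=1: MISS | VC []
  [1] addr=0x6b blk=13 s=1: L1-HIT | VC []
  [2] addr=0x49 blk=9 s=1: MISS | VC [13]
  [3] addr=0x68 blk=13 s=1: VC-HIT | VC [9]
  [4] addr=0x6d blk=13 s=1: L1-HIT | VC [9]
  [5] addr=0x4c blk=9 s=1: VC-HIT | VC [13]
  [6] addr=0x69 blk=13 s=1: VC-HIT | VC [9]
  [7] addr=0xec blk=29 s=1: MISS | VC [9, 13]
  [8] addr=0x6b blk=13 s=1: VC-HIT | VC [9, 29]
  [9] addr=0x49 blk=9 s=1: VC-HIT | VC [13, 29]
  [10] addr=0x6f blk=13 s=1: VC-HIT | VC [9, 29]
  [11] addr=0xef blk=29 s=1: VC-HIT | VC [9, 13]
  [12] addr=0x5c blk=11 s=3: MISS | VC [9, 13]

VC = [9, 13]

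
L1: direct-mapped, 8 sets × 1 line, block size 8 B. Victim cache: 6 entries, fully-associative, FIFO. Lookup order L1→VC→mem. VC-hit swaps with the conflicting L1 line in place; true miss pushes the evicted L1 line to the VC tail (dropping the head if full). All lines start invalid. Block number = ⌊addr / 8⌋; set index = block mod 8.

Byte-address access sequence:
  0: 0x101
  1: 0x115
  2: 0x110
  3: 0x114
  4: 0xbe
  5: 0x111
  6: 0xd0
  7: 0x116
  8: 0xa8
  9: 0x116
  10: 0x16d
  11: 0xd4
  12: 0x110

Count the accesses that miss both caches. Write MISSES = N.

  [0] addr=0x101 blk=32 s=0: MISS | VC []
  [1] addr=0x115 blk=34 s=2: MISS | VC []
  [2] addr=0x110 blk=34 s=2: L1-HIT | VC []
  [3] addr=0x114 blk=34 s=2: L1-HIT | VC []
  [4] addr=0xbe blk=23 s=7: MISS | VC []
  [5] addr=0x111 blk=34 s=2: L1-HIT | VC []
  [6] addr=0xd0 blk=26 s=2: MISS | VC [34]
  [7] addr=0x116 blk=34 s=2: VC-HIT | VC [26]
  [8] addr=0xa8 blk=21 s=5: MISS | VC [26]
  [9] addr=0x116 blk=34 s=2: L1-HIT | VC [26]
  [10] addr=0x16d blk=45 s=5: MISS | VC [26, 21]
  [11] addr=0xd4 blk=26 s=2: VC-HIT | VC [34, 21]
  [12] addr=0x110 blk=34 s=2: VC-HIT | VC [26, 21]

MISSES = 6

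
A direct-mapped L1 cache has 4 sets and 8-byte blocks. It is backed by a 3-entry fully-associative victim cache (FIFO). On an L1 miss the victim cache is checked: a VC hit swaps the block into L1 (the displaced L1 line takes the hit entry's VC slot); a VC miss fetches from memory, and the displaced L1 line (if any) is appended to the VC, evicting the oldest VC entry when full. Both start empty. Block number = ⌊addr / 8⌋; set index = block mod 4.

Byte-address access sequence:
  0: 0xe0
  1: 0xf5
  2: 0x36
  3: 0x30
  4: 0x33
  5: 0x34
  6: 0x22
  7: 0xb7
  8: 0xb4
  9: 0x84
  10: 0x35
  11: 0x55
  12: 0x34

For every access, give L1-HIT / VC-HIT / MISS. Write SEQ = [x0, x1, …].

SEQ = [MISS, MISS, MISS, L1-HIT, L1-HIT, L1-HIT, MISS, MISS, L1-HIT, MISS, VC-HIT, MISS, VC-HIT]

  [0] addr=0xe0 blk=28 s=0: MISS | VC []
  [1] addr=0xf5 blk=30 s=2: MISS | VC []
  [2] addr=0x36 blk=6 s=2: MISS | VC [30]
  [3] addr=0x30 blk=6 s=2: L1-HIT | VC [30]
  [4] addr=0x33 blk=6 s=2: L1-HIT | VC [30]
  [5] addr=0x34 blk=6 s=2: L1-HIT | VC [30]
  [6] addr=0x22 blk=4 s=0: MISS | VC [30, 28]
  [7] addr=0xb7 blk=22 s=2: MISS | VC [30, 28, 6]
  [8] addr=0xb4 blk=22 s=2: L1-HIT | VC [30, 28, 6]
  [9] addr=0x84 blk=16 s=0: MISS | VC [28, 6, 4]
  [10] addr=0x35 blk=6 s=2: VC-HIT | VC [28, 22, 4]
  [11] addr=0x55 blk=10 s=2: MISS | VC [22, 4, 6]
  [12] addr=0x34 blk=6 s=2: VC-HIT | VC [22, 4, 10]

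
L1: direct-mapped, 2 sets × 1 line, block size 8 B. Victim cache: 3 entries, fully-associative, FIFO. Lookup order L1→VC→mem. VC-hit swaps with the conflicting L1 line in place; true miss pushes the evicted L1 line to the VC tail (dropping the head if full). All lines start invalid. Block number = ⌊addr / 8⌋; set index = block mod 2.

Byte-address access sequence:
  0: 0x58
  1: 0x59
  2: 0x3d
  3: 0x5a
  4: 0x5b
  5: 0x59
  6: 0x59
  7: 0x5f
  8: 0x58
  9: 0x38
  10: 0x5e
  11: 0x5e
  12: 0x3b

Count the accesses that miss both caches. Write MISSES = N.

0: 0x58 (blk 11, set 1) → MISS  vc=[]
1: 0x59 (blk 11, set 1) → L1-HIT  vc=[]
2: 0x3d (blk 7, set 1) → MISS  vc=[11]
3: 0x5a (blk 11, set 1) → VC-HIT  vc=[7]
4: 0x5b (blk 11, set 1) → L1-HIT  vc=[7]
5: 0x59 (blk 11, set 1) → L1-HIT  vc=[7]
6: 0x59 (blk 11, set 1) → L1-HIT  vc=[7]
7: 0x5f (blk 11, set 1) → L1-HIT  vc=[7]
8: 0x58 (blk 11, set 1) → L1-HIT  vc=[7]
9: 0x38 (blk 7, set 1) → VC-HIT  vc=[11]
10: 0x5e (blk 11, set 1) → VC-HIT  vc=[7]
11: 0x5e (blk 11, set 1) → L1-HIT  vc=[7]
12: 0x3b (blk 7, set 1) → VC-HIT  vc=[11]

MISSES = 2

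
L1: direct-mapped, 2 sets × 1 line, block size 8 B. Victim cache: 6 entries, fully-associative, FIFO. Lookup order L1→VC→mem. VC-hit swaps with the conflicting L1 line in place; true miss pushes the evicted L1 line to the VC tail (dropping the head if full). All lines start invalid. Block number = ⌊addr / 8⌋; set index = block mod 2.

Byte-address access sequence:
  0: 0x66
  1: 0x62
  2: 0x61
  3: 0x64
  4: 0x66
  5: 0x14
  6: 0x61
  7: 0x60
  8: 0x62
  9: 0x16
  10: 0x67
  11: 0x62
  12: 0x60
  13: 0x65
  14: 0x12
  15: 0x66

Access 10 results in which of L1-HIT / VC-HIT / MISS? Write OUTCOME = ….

#0 0x66→b12/s0 MISS; vc=[]
#1 0x62→b12/s0 L1-HIT; vc=[]
#2 0x61→b12/s0 L1-HIT; vc=[]
#3 0x64→b12/s0 L1-HIT; vc=[]
#4 0x66→b12/s0 L1-HIT; vc=[]
#5 0x14→b2/s0 MISS; vc=[12]
#6 0x61→b12/s0 VC-HIT; vc=[2]
#7 0x60→b12/s0 L1-HIT; vc=[2]
#8 0x62→b12/s0 L1-HIT; vc=[2]
#9 0x16→b2/s0 VC-HIT; vc=[12]
#10 0x67→b12/s0 VC-HIT; vc=[2]
#11 0x62→b12/s0 L1-HIT; vc=[2]
#12 0x60→b12/s0 L1-HIT; vc=[2]
#13 0x65→b12/s0 L1-HIT; vc=[2]
#14 0x12→b2/s0 VC-HIT; vc=[12]
#15 0x66→b12/s0 VC-HIT; vc=[2]

OUTCOME = VC-HIT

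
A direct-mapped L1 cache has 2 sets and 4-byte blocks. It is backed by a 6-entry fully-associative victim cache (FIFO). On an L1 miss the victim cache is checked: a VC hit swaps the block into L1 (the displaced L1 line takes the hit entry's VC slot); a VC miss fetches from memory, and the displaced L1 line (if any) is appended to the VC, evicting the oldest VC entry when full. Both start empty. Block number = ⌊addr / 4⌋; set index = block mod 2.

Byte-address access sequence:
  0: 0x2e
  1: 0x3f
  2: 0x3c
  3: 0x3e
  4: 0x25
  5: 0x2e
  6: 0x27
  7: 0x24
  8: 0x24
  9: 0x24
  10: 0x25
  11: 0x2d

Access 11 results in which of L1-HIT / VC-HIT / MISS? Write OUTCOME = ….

0: 0x2e (blk 11, set 1) → MISS  vc=[]
1: 0x3f (blk 15, set 1) → MISS  vc=[11]
2: 0x3c (blk 15, set 1) → L1-HIT  vc=[11]
3: 0x3e (blk 15, set 1) → L1-HIT  vc=[11]
4: 0x25 (blk 9, set 1) → MISS  vc=[11, 15]
5: 0x2e (blk 11, set 1) → VC-HIT  vc=[9, 15]
6: 0x27 (blk 9, set 1) → VC-HIT  vc=[11, 15]
7: 0x24 (blk 9, set 1) → L1-HIT  vc=[11, 15]
8: 0x24 (blk 9, set 1) → L1-HIT  vc=[11, 15]
9: 0x24 (blk 9, set 1) → L1-HIT  vc=[11, 15]
10: 0x25 (blk 9, set 1) → L1-HIT  vc=[11, 15]
11: 0x2d (blk 11, set 1) → VC-HIT  vc=[9, 15]

OUTCOME = VC-HIT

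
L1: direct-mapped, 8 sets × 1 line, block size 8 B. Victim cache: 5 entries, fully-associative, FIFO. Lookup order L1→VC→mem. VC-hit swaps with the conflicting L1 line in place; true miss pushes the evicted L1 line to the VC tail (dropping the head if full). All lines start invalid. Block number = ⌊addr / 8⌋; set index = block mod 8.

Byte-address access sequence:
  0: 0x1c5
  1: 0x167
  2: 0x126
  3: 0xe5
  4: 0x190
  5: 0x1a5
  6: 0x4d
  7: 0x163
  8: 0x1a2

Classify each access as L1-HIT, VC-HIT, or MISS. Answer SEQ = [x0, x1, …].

SEQ = [MISS, MISS, MISS, MISS, MISS, MISS, MISS, VC-HIT, VC-HIT]

  [0] addr=0x1c5 blk=56 s=0: MISS | VC []
  [1] addr=0x167 blk=44 s=4: MISS | VC []
  [2] addr=0x126 blk=36 s=4: MISS | VC [44]
  [3] addr=0xe5 blk=28 s=4: MISS | VC [44, 36]
  [4] addr=0x190 blk=50 s=2: MISS | VC [44, 36]
  [5] addr=0x1a5 blk=52 s=4: MISS | VC [44, 36, 28]
  [6] addr=0x4d blk=9 s=1: MISS | VC [44, 36, 28]
  [7] addr=0x163 blk=44 s=4: VC-HIT | VC [52, 36, 28]
  [8] addr=0x1a2 blk=52 s=4: VC-HIT | VC [44, 36, 28]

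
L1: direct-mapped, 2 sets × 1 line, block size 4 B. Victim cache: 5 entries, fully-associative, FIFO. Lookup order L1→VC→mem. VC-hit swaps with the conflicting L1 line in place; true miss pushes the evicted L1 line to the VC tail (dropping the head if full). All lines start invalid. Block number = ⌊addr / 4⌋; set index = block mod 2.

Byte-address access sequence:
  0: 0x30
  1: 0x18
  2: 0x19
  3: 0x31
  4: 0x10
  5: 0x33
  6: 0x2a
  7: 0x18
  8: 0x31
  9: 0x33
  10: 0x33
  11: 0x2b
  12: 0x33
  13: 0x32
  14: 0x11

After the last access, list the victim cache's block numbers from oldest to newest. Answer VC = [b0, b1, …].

  [0] addr=0x30 blk=12 s=0: MISS | VC []
  [1] addr=0x18 blk=6 s=0: MISS | VC [12]
  [2] addr=0x19 blk=6 s=0: L1-HIT | VC [12]
  [3] addr=0x31 blk=12 s=0: VC-HIT | VC [6]
  [4] addr=0x10 blk=4 s=0: MISS | VC [6, 12]
  [5] addr=0x33 blk=12 s=0: VC-HIT | VC [6, 4]
  [6] addr=0x2a blk=10 s=0: MISS | VC [6, 4, 12]
  [7] addr=0x18 blk=6 s=0: VC-HIT | VC [10, 4, 12]
  [8] addr=0x31 blk=12 s=0: VC-HIT | VC [10, 4, 6]
  [9] addr=0x33 blk=12 s=0: L1-HIT | VC [10, 4, 6]
  [10] addr=0x33 blk=12 s=0: L1-HIT | VC [10, 4, 6]
  [11] addr=0x2b blk=10 s=0: VC-HIT | VC [12, 4, 6]
  [12] addr=0x33 blk=12 s=0: VC-HIT | VC [10, 4, 6]
  [13] addr=0x32 blk=12 s=0: L1-HIT | VC [10, 4, 6]
  [14] addr=0x11 blk=4 s=0: VC-HIT | VC [10, 12, 6]

VC = [10, 12, 6]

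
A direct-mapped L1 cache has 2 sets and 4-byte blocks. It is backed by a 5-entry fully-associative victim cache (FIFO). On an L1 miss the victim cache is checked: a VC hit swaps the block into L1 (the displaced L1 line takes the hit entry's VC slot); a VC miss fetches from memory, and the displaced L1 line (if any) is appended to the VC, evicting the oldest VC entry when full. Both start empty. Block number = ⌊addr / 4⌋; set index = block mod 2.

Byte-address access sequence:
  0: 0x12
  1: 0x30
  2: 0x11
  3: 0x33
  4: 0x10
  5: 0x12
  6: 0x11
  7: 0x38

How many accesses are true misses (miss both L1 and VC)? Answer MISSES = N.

0: 0x12 (blk 4, set 0) → MISS  vc=[]
1: 0x30 (blk 12, set 0) → MISS  vc=[4]
2: 0x11 (blk 4, set 0) → VC-HIT  vc=[12]
3: 0x33 (blk 12, set 0) → VC-HIT  vc=[4]
4: 0x10 (blk 4, set 0) → VC-HIT  vc=[12]
5: 0x12 (blk 4, set 0) → L1-HIT  vc=[12]
6: 0x11 (blk 4, set 0) → L1-HIT  vc=[12]
7: 0x38 (blk 14, set 0) → MISS  vc=[12, 4]

MISSES = 3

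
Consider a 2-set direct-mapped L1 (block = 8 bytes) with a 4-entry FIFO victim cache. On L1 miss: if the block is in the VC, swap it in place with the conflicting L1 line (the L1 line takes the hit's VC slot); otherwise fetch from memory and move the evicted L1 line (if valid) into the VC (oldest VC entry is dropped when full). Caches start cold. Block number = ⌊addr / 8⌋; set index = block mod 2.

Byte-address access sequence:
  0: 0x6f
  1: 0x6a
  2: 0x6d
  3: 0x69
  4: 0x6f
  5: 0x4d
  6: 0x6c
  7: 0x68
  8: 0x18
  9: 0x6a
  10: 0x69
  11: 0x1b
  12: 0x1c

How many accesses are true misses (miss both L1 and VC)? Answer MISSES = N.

MISSES = 3

  [0] addr=0x6f blk=13 s=1: MISS | VC []
  [1] addr=0x6a blk=13 s=1: L1-HIT | VC []
  [2] addr=0x6d blk=13 s=1: L1-HIT | VC []
  [3] addr=0x69 blk=13 s=1: L1-HIT | VC []
  [4] addr=0x6f blk=13 s=1: L1-HIT | VC []
  [5] addr=0x4d blk=9 s=1: MISS | VC [13]
  [6] addr=0x6c blk=13 s=1: VC-HIT | VC [9]
  [7] addr=0x68 blk=13 s=1: L1-HIT | VC [9]
  [8] addr=0x18 blk=3 s=1: MISS | VC [9, 13]
  [9] addr=0x6a blk=13 s=1: VC-HIT | VC [9, 3]
  [10] addr=0x69 blk=13 s=1: L1-HIT | VC [9, 3]
  [11] addr=0x1b blk=3 s=1: VC-HIT | VC [9, 13]
  [12] addr=0x1c blk=3 s=1: L1-HIT | VC [9, 13]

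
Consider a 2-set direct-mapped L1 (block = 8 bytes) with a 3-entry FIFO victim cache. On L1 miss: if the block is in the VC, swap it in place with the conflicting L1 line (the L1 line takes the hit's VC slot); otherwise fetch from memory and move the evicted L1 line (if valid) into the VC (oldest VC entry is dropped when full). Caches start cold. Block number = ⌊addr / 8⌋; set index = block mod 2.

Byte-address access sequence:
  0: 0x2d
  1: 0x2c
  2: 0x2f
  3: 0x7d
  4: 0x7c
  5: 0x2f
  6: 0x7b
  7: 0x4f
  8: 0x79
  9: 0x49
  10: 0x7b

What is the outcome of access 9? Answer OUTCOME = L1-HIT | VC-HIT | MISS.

OUTCOME = VC-HIT

  [0] addr=0x2d blk=5 s=1: MISS | VC []
  [1] addr=0x2c blk=5 s=1: L1-HIT | VC []
  [2] addr=0x2f blk=5 s=1: L1-HIT | VC []
  [3] addr=0x7d blk=15 s=1: MISS | VC [5]
  [4] addr=0x7c blk=15 s=1: L1-HIT | VC [5]
  [5] addr=0x2f blk=5 s=1: VC-HIT | VC [15]
  [6] addr=0x7b blk=15 s=1: VC-HIT | VC [5]
  [7] addr=0x4f blk=9 s=1: MISS | VC [5, 15]
  [8] addr=0x79 blk=15 s=1: VC-HIT | VC [5, 9]
  [9] addr=0x49 blk=9 s=1: VC-HIT | VC [5, 15]
  [10] addr=0x7b blk=15 s=1: VC-HIT | VC [5, 9]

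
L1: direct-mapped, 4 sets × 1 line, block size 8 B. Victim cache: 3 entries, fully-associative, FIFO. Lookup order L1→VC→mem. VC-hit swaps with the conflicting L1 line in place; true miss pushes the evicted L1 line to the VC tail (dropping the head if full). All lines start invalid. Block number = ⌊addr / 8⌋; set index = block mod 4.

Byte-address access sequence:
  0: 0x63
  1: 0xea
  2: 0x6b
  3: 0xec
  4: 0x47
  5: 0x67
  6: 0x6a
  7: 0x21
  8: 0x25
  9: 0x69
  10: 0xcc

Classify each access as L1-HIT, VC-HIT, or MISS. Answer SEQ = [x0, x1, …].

SEQ = [MISS, MISS, MISS, VC-HIT, MISS, VC-HIT, VC-HIT, MISS, L1-HIT, L1-HIT, MISS]

0: 0x63 (blk 12, set 0) → MISS  vc=[]
1: 0xea (blk 29, set 1) → MISS  vc=[]
2: 0x6b (blk 13, set 1) → MISS  vc=[29]
3: 0xec (blk 29, set 1) → VC-HIT  vc=[13]
4: 0x47 (blk 8, set 0) → MISS  vc=[13, 12]
5: 0x67 (blk 12, set 0) → VC-HIT  vc=[13, 8]
6: 0x6a (blk 13, set 1) → VC-HIT  vc=[29, 8]
7: 0x21 (blk 4, set 0) → MISS  vc=[29, 8, 12]
8: 0x25 (blk 4, set 0) → L1-HIT  vc=[29, 8, 12]
9: 0x69 (blk 13, set 1) → L1-HIT  vc=[29, 8, 12]
10: 0xcc (blk 25, set 1) → MISS  vc=[8, 12, 13]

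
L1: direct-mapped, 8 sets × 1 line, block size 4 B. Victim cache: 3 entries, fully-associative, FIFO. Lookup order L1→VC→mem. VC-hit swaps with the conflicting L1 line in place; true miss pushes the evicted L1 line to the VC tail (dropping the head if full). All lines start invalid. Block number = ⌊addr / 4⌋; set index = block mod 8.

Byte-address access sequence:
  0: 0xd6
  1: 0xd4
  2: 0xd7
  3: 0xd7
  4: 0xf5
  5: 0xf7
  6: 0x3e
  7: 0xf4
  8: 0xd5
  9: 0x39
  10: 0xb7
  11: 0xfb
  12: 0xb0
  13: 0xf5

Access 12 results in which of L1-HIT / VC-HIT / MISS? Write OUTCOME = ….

OUTCOME = MISS

0: 0xd6 (blk 53, set 5) → MISS  vc=[]
1: 0xd4 (blk 53, set 5) → L1-HIT  vc=[]
2: 0xd7 (blk 53, set 5) → L1-HIT  vc=[]
3: 0xd7 (blk 53, set 5) → L1-HIT  vc=[]
4: 0xf5 (blk 61, set 5) → MISS  vc=[53]
5: 0xf7 (blk 61, set 5) → L1-HIT  vc=[53]
6: 0x3e (blk 15, set 7) → MISS  vc=[53]
7: 0xf4 (blk 61, set 5) → L1-HIT  vc=[53]
8: 0xd5 (blk 53, set 5) → VC-HIT  vc=[61]
9: 0x39 (blk 14, set 6) → MISS  vc=[61]
10: 0xb7 (blk 45, set 5) → MISS  vc=[61, 53]
11: 0xfb (blk 62, set 6) → MISS  vc=[61, 53, 14]
12: 0xb0 (blk 44, set 4) → MISS  vc=[61, 53, 14]
13: 0xf5 (blk 61, set 5) → VC-HIT  vc=[45, 53, 14]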